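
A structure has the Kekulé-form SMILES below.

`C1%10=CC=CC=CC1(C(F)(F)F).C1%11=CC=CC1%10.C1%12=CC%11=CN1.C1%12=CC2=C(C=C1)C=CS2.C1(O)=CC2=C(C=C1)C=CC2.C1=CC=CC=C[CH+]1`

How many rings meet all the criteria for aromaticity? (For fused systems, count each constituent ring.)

The SMILES encodes a seven-membered carbon ring with three C=C double bonds and one sp³ carbon; a five-membered carbon ring with two conjugated C=C double bonds and one sp³ carbon; a five-membered ring of four carbons and one nitrogen bearing a hydrogen, with two C=C double bonds; a six-membered carbon ring with three alternating C=C double bonds, fused to a five-membered ring containing one sulfur and two C=C double bonds; a six-membered carbon ring with three alternating C=C double bonds, fused to a five-membered carbon ring containing one C=C double bond and one sp³ carbon; a seven-membered all-carbon ring bearing a positive charge on one carbon, with three C=C double bonds.
The 7-membered ring has one sp³ carbon, so it is not fully conjugated — not aromatic (cycloheptatriene).
The 5-membered ring has one sp³ carbon, so it is not fully conjugated — not aromatic (cyclopentadiene).
The 5-membered ring with one N–H has a continuous p-orbital overlap around the ring; 2 ring double bonds (4 π electrons) plus a heteroatom lone pair (2) give 6 π electrons. Since 6 = 4n+2 (n=1), it is aromatic (pyrrole).
The fused 6/5-membered bicyclic (with one sulfur) is a single π system with 9 sp² atoms and 10 π electrons from ring double bonds plus a heteroatom lone pair. 10 = 4(2)+2, so the system is aromatic and both rings count as aromatic (benzothiophene).
The 6-membered ring is planar and fully conjugated; 3 ring double bonds give 6 π electrons. 6 = 4(1)+2, so it is aromatic (benzene ring).
The second 5-membered ring has one sp³ carbon, so it is not fully conjugated — not aromatic (cyclopentene ring).
The second 7-membered ring is fully conjugated (every ring atom contributes a p orbital); 3 ring double bonds (6 π electrons) plus the carbocation's empty p orbital (0, but keeps the ring conjugated) give 6 π electrons. Since 6 = 4n+2 (n=1), it is aromatic (tropylium cation).
5 of the 8 rings are aromatic. Total: 5.

5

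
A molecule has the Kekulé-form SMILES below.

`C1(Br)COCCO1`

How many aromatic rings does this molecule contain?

0

The SMILES encodes a six-membered saturated ring with oxygens at positions 1 and 4.
The 6-membered ring with two oxygens (1,4) has only sp³ atoms, so it is not fully conjugated — not aromatic (1,4-dioxane).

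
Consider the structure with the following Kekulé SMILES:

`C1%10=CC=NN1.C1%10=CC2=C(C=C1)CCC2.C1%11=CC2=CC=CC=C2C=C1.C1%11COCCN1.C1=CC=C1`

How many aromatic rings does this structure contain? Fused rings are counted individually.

The SMILES encodes a five-membered ring with two adjacent nitrogens (one bearing H, one in a double bond) and two double bonds; a six-membered carbon ring with three alternating C=C double bonds, fused to a saturated five-membered carbon ring; two fused six-membered carbon rings, each with three alternating C=C double bonds; a six-membered saturated ring with an oxygen and an N–H nitrogen at positions 1 and 4; a four-membered carbon ring with two alternating C=C double bonds.
The 5-membered ring with two adjacent nitrogens (one N–H, one =N–) is fully conjugated (every ring atom contributes a p orbital); 2 ring double bonds (4 π electrons) plus a heteroatom lone pair (2) give 6 π electrons. Since 6 = 4n+2 (n=1), it is aromatic (pyrazole).
The 6-membered ring has a continuous p-orbital overlap around the ring; 3 ring double bonds give 6 π electrons. Since 6 = 4n+2 (n=1), it is aromatic (benzene ring).
The 5-membered ring has three sp³ carbons, so it is not fully conjugated — not aromatic (cyclopentane ring).
The fused 6/6-membered bicyclic is a single π system with 10 sp² atoms and 10 π electrons from ring double bonds. 10 = 4(2)+2, so the system is aromatic and both rings count as aromatic (naphthalene).
The 6-membered ring with one oxygen and one N–H (1,4) has only sp³ atoms, so it is not fully conjugated — not aromatic (morpholine).
The 4-membered ring has only sp² ring atoms; a planar conformation would have a fully conjugated π system of 4 electrons. But 4 = 4(1), which is 4n not 4n+2, so it is not aromatic (cyclobutadiene) — cyclobutadiene is antiaromatic and distorts to a rectangle.
4 of the 7 rings are aromatic. Total: 4.

4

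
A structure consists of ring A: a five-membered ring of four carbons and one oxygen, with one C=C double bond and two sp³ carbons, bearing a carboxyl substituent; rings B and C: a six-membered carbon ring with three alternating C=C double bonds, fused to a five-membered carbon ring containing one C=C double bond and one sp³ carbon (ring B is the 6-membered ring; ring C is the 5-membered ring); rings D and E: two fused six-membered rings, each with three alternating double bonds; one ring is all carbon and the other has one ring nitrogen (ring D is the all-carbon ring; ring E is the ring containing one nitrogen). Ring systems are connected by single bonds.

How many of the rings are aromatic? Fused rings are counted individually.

3

Ring A has two sp³ carbons, so it is not fully conjugated — not aromatic (2,3-dihydrofuran).
Ring B is planar and fully conjugated; 3 ring double bonds give 6 π electrons. Since 6 = 4n+2 (n=1), ring B is aromatic (benzene ring).
Ring C has one sp³ carbon, so it is not fully conjugated — not aromatic (cyclopentene ring).
Rings D and E form a fused bicyclic system (with one nitrogen) with 10 sp² atoms and 10 π electrons from ring double bonds. 10 = 4(2)+2, so the system is aromatic and both rings count as aromatic (quinoline).
Aromatic: B, D, E. Total: 3.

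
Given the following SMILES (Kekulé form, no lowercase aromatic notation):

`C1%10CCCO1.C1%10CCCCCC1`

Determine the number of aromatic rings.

0

The SMILES encodes a five-membered saturated ring of four carbons and one oxygen; a seven-membered saturated carbon ring.
The 5-membered ring with one oxygen has only sp³ atoms, so it is not fully conjugated — not aromatic (tetrahydrofuran).
The 7-membered ring has only sp³ atoms, so it is not fully conjugated — not aromatic (cycloheptane).
None of the rings are aromatic. Total: 0.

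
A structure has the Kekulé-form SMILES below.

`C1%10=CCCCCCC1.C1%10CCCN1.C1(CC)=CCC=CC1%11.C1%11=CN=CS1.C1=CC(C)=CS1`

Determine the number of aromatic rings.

2

The SMILES encodes an eight-membered carbon ring with one C=C double bond; a five-membered saturated ring of four carbons and one N–H nitrogen; a six-membered carbon ring with two isolated C=C double bonds and two sp³ carbons; a five-membered ring with a sulfur at position 1 and a nitrogen at position 3 (in a C=N bond), with two double bonds; a five-membered ring of four carbons and one sulfur, with two C=C double bonds.
The 8-membered ring has six sp³ carbons, so it is not fully conjugated — not aromatic (cyclooctene).
The 5-membered ring with one N–H has only sp³ atoms, so it is not fully conjugated — not aromatic (pyrrolidine).
The 6-membered ring has two sp³ carbons, so it is not fully conjugated — not aromatic (1,4-cyclohexadiene).
The 5-membered ring with one sulfur and one =N– is planar and fully conjugated; 2 ring double bonds (4 π electrons) plus a heteroatom lone pair (2) give 6 π electrons. Since 6 = 4n+2 (n=1), it is aromatic (thiazole).
The 5-membered ring with one sulfur is fully conjugated (every ring atom contributes a p orbital); 2 ring double bonds (4 π electrons) plus a heteroatom lone pair (2) give 6 π electrons. Since 6 = 4n+2 (n=1), it is aromatic (thiophene).
2 of the 5 rings are aromatic. Total: 2.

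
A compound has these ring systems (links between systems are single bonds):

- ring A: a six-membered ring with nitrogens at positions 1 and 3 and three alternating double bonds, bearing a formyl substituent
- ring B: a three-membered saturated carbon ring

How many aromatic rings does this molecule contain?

Ring A is fully conjugated (every ring atom contributes a p orbital); 3 ring double bonds give 6 π electrons. Since 6 = 4n+2 (n=1), ring A is aromatic (pyrimidine).
Ring B has only sp³ atoms, so it is not fully conjugated — not aromatic (cyclopropane).
Aromatic: A. Total: 1.

1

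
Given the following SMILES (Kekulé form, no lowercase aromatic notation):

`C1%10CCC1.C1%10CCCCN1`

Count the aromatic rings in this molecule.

0

The SMILES encodes a four-membered saturated carbon ring; a six-membered saturated ring of five carbons and one N–H nitrogen.
The 4-membered ring has only sp³ atoms, so it is not fully conjugated — not aromatic (cyclobutane).
The 6-membered ring with one N–H has only sp³ atoms, so it is not fully conjugated — not aromatic (piperidine).
None of the rings are aromatic. Total: 0.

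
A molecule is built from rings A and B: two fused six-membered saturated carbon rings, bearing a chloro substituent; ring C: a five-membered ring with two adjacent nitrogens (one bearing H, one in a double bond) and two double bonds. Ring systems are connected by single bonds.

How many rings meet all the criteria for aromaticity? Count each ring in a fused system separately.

Ring A has only sp³ atoms, so it is not fully conjugated — not aromatic (cyclohexane ring).
Ring B has only sp³ atoms, so it is not fully conjugated — not aromatic (cyclohexane ring).
Ring C is fully conjugated (every ring atom contributes a p orbital); 2 ring double bonds (4 π electrons) plus a heteroatom lone pair (2) give 6 π electrons. Since 6 = 4n+2 (n=1), ring C is aromatic (pyrazole).
Aromatic: C. Total: 1.

1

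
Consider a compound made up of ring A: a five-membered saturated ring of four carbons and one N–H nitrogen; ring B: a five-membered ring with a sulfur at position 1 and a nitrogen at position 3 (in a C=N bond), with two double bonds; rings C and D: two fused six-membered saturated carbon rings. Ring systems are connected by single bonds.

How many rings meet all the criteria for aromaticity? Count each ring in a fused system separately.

Ring A has only sp³ atoms, so it is not fully conjugated — not aromatic (pyrrolidine).
Ring B is fully conjugated (every ring atom contributes a p orbital); 2 ring double bonds (4 π electrons) plus a heteroatom lone pair (2) give 6 π electrons. Since 6 = 4n+2 (n=1), ring B is aromatic (thiazole).
Ring C has only sp³ atoms, so it is not fully conjugated — not aromatic (cyclohexane ring).
Ring D has only sp³ atoms, so it is not fully conjugated — not aromatic (cyclohexane ring).
Aromatic: B. Total: 1.

1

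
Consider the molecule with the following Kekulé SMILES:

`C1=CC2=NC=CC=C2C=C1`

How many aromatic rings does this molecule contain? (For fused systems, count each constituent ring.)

The SMILES encodes two fused six-membered rings, each with three alternating double bonds; one ring is all carbon and the other has one ring nitrogen.
The fused 6/6-membered bicyclic (with one nitrogen) is a single π system with 10 sp² atoms and 10 π electrons from ring double bonds. 10 = 4(2)+2, so the system is aromatic and both rings count as aromatic (quinoline).
2 of the 2 rings are aromatic. Total: 2.

2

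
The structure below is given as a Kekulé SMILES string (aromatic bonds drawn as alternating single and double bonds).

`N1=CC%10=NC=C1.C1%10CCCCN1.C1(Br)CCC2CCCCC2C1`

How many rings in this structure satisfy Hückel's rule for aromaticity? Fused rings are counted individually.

1

The SMILES encodes a six-membered ring with nitrogens at positions 1 and 4 and three alternating double bonds; a six-membered saturated ring of five carbons and one N–H nitrogen; two fused six-membered saturated carbon rings.
The 6-membered ring with two nitrogens (1,4) has a continuous p-orbital overlap around the ring; 3 ring double bonds give 6 π electrons. That satisfies 4n+2 with n=1, so it is aromatic (pyrazine).
The 6-membered ring with one N–H has only sp³ atoms, so it is not fully conjugated — not aromatic (piperidine).
The 6-membered ring has only sp³ atoms, so it is not fully conjugated — not aromatic (cyclohexane ring).
The second 6-membered ring has only sp³ atoms, so it is not fully conjugated — not aromatic (cyclohexane ring).
1 of the 4 rings is aromatic. Total: 1.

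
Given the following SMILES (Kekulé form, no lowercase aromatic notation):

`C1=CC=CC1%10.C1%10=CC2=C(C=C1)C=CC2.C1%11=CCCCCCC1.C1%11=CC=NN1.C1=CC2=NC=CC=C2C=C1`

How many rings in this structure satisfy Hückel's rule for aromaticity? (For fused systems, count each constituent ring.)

The SMILES encodes a five-membered carbon ring with two conjugated C=C double bonds and one sp³ carbon; a six-membered carbon ring with three alternating C=C double bonds, fused to a five-membered carbon ring containing one C=C double bond and one sp³ carbon; an eight-membered carbon ring with one C=C double bond; a five-membered ring with two adjacent nitrogens (one bearing H, one in a double bond) and two double bonds; two fused six-membered rings, each with three alternating double bonds; one ring is all carbon and the other has one ring nitrogen.
The 5-membered ring has one sp³ carbon, so it is not fully conjugated — not aromatic (cyclopentadiene).
The 6-membered ring has a continuous p-orbital overlap around the ring; 3 ring double bonds give 6 π electrons. 6 = 4(1)+2, so it is aromatic (benzene ring).
The second 5-membered ring has one sp³ carbon, so it is not fully conjugated — not aromatic (cyclopentene ring).
The 8-membered ring has six sp³ carbons, so it is not fully conjugated — not aromatic (cyclooctene).
The 5-membered ring with two adjacent nitrogens (one N–H, one =N–) has a continuous p-orbital overlap around the ring; 2 ring double bonds (4 π electrons) plus a heteroatom lone pair (2) give 6 π electrons. 6 = 4(1)+2, so it is aromatic (pyrazole).
The fused 6/6-membered bicyclic (with one nitrogen) is a single π system with 10 sp² atoms and 10 π electrons from ring double bonds. 10 = 4(2)+2, so the system is aromatic and both rings count as aromatic (quinoline).
4 of the 7 rings are aromatic. Total: 4.

4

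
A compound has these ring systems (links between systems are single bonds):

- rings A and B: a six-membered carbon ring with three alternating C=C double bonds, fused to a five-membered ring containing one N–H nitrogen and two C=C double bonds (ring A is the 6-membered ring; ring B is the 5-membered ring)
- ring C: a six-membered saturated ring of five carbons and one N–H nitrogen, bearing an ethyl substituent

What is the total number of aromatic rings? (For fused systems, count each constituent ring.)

Rings A and B form a fused bicyclic system (with one N–H) with 9 sp² atoms and 10 π electrons from ring double bonds plus a heteroatom lone pair. 10 = 4(2)+2, so the system is aromatic and both rings count as aromatic (indole).
Ring C has only sp³ atoms, so it is not fully conjugated — not aromatic (piperidine).
Aromatic: A, B. Total: 2.

2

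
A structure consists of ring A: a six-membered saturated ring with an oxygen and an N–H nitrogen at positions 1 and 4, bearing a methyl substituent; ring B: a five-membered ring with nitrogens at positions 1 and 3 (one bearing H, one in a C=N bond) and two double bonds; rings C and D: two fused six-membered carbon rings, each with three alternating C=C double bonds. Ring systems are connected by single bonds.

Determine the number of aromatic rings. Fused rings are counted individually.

3

Ring A has only sp³ atoms, so it is not fully conjugated — not aromatic (morpholine).
Ring B is fully conjugated (every ring atom contributes a p orbital); 2 ring double bonds (4 π electrons) plus a heteroatom lone pair (2) give 6 π electrons. 6 = 4(1)+2, so ring B is aromatic (imidazole).
Rings C and D form a fused bicyclic system with 10 sp² atoms and 10 π electrons from ring double bonds. 10 = 4(2)+2, so the system is aromatic and both rings count as aromatic (naphthalene).
Aromatic: B, C, D. Total: 3.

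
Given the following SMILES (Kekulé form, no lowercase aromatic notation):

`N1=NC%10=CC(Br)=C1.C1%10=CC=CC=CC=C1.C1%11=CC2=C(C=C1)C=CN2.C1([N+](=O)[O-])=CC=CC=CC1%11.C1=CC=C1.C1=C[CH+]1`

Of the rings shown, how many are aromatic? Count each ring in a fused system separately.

4

The SMILES encodes a six-membered ring with two adjacent nitrogens and three alternating double bonds; an eight-membered carbon ring with four alternating C=C double bonds; a six-membered carbon ring with three alternating C=C double bonds, fused to a five-membered ring containing one N–H nitrogen and two C=C double bonds; a seven-membered carbon ring with three C=C double bonds and one sp³ carbon; a four-membered carbon ring with two alternating C=C double bonds; a three-membered all-carbon ring bearing a positive charge on one carbon, with one C=C double bond.
The 6-membered ring with two nitrogens (1,2) is planar and fully conjugated; 3 ring double bonds give 6 π electrons. Since 6 = 4n+2 (n=1), it is aromatic (pyridazine).
The 8-membered ring has only sp² ring atoms; a planar conformation would have a fully conjugated π system of 8 electrons. But 8 = 4(2), which is 4n not 4n+2, so it is not aromatic (cyclooctatetraene) — cyclooctatetraene distorts into a non-planar tub to avoid antiaromaticity.
The fused 6/5-membered bicyclic (with one N–H) is a single π system with 9 sp² atoms and 10 π electrons from ring double bonds plus a heteroatom lone pair. 10 = 4(2)+2, so the system is aromatic and both rings count as aromatic (indole).
The 7-membered ring has one sp³ carbon, so it is not fully conjugated — not aromatic (cycloheptatriene).
The 4-membered ring has only sp² ring atoms; a planar conformation would have a fully conjugated π system of 4 electrons. But 4 = 4(1), which is 4n not 4n+2, so it is not aromatic (cyclobutadiene) — cyclobutadiene is antiaromatic and distorts to a rectangle.
The 3-membered ring is fully conjugated (every ring atom contributes a p orbital); 1 ring double bond (2 π electrons) plus the carbocation's empty p orbital (0, but keeps the ring conjugated) give 2 π electrons. That satisfies 4n+2 with n=0, so it is aromatic (cyclopropenyl cation).
4 of the 7 rings are aromatic. Total: 4.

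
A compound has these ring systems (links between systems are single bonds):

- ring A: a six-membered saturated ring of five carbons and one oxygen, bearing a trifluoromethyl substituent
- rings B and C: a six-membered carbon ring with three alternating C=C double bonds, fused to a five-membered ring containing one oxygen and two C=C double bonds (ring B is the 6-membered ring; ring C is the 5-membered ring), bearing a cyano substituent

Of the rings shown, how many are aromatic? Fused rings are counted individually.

Ring A has only sp³ atoms, so it is not fully conjugated — not aromatic (tetrahydropyran).
Rings B and C form a fused bicyclic system (with one oxygen) with 9 sp² atoms and 10 π electrons from ring double bonds plus a heteroatom lone pair. 10 = 4(2)+2, so the system is aromatic and both rings count as aromatic (benzofuran).
Aromatic: B, C. Total: 2.

2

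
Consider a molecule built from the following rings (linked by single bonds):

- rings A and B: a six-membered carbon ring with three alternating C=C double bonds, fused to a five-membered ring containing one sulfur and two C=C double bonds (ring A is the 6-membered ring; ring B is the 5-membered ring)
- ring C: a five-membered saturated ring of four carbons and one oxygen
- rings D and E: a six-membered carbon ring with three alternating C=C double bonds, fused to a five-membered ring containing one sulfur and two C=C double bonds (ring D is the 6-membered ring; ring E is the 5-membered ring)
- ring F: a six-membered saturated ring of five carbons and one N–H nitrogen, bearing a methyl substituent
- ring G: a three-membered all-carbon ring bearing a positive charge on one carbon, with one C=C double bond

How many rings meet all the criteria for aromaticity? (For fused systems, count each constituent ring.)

Rings A and B form a fused bicyclic system (with one sulfur) with 9 sp² atoms and 10 π electrons from ring double bonds plus a heteroatom lone pair. 10 = 4(2)+2, so the system is aromatic and both rings count as aromatic (benzothiophene).
Ring C has only sp³ atoms, so it is not fully conjugated — not aromatic (tetrahydrofuran).
Rings D and E form a fused bicyclic system (with one sulfur) with 9 sp² atoms and 10 π electrons from ring double bonds plus a heteroatom lone pair. 10 = 4(2)+2, so the system is aromatic and both rings count as aromatic (benzothiophene).
Ring F has only sp³ atoms, so it is not fully conjugated — not aromatic (piperidine).
Ring G is fully conjugated (every ring atom contributes a p orbital); 1 ring double bond (2 π electrons) plus the carbocation's empty p orbital (0, but keeps the ring conjugated) give 2 π electrons. That satisfies 4n+2 with n=0, so ring G is aromatic (cyclopropenyl cation).
Aromatic: A, B, D, E, G. Total: 5.

5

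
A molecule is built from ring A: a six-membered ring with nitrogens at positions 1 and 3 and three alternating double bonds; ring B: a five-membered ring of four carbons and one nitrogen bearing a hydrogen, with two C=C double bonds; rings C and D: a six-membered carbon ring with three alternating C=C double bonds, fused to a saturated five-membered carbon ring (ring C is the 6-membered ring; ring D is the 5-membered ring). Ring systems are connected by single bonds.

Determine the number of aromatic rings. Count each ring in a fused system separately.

Ring A is fully conjugated (every ring atom contributes a p orbital); 3 ring double bonds give 6 π electrons. That satisfies 4n+2 with n=1, so ring A is aromatic (pyrimidine).
Ring B has a continuous p-orbital overlap around the ring; 2 ring double bonds (4 π electrons) plus a heteroatom lone pair (2) give 6 π electrons. 6 = 4(1)+2, so ring B is aromatic (pyrrole).
Ring C is fully conjugated (every ring atom contributes a p orbital); 3 ring double bonds give 6 π electrons. Since 6 = 4n+2 (n=1), ring C is aromatic (benzene ring).
Ring D has three sp³ carbons, so it is not fully conjugated — not aromatic (cyclopentane ring).
Aromatic: A, B, C. Total: 3.

3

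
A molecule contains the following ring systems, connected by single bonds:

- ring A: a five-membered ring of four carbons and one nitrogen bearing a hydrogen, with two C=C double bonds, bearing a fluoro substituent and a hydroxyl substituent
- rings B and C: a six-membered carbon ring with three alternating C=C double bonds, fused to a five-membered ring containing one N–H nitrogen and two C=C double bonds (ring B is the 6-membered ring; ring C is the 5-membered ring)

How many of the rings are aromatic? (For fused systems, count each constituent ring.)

3

Ring A is fully conjugated (every ring atom contributes a p orbital); 2 ring double bonds (4 π electrons) plus a heteroatom lone pair (2) give 6 π electrons. That satisfies 4n+2 with n=1, so ring A is aromatic (pyrrole).
Rings B and C form a fused bicyclic system (with one N–H) with 9 sp² atoms and 10 π electrons from ring double bonds plus a heteroatom lone pair. 10 = 4(2)+2, so the system is aromatic and both rings count as aromatic (indole).
Aromatic: A, B, C. Total: 3.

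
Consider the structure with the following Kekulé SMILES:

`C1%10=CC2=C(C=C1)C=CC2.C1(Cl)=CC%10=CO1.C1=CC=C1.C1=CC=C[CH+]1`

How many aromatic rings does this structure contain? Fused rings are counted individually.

2

The SMILES encodes a six-membered carbon ring with three alternating C=C double bonds, fused to a five-membered carbon ring containing one C=C double bond and one sp³ carbon; a five-membered ring of four carbons and one oxygen, with two C=C double bonds; a four-membered carbon ring with two alternating C=C double bonds; a five-membered all-carbon ring bearing a positive charge on one carbon, with two C=C double bonds.
The 6-membered ring is planar and fully conjugated; 3 ring double bonds give 6 π electrons. 6 = 4(1)+2, so it is aromatic (benzene ring).
The 5-membered ring has one sp³ carbon, so it is not fully conjugated — not aromatic (cyclopentene ring).
The 5-membered ring with one oxygen has a continuous p-orbital overlap around the ring; 2 ring double bonds (4 π electrons) plus a heteroatom lone pair (2) give 6 π electrons. 6 = 4(1)+2, so it is aromatic (furan).
The 4-membered ring has only sp² ring atoms; a planar conformation would have a fully conjugated π system of 4 electrons. But 4 = 4(1), which is 4n not 4n+2, so it is not aromatic (cyclobutadiene) — cyclobutadiene is antiaromatic and distorts to a rectangle.
The second 5-membered ring has only sp² ring atoms; a planar conformation would have a fully conjugated π system of 4 electrons. But 4 = 4(1), which is 4n not 4n+2, so it is not aromatic (cyclopentadienyl cation).
2 of the 5 rings are aromatic. Total: 2.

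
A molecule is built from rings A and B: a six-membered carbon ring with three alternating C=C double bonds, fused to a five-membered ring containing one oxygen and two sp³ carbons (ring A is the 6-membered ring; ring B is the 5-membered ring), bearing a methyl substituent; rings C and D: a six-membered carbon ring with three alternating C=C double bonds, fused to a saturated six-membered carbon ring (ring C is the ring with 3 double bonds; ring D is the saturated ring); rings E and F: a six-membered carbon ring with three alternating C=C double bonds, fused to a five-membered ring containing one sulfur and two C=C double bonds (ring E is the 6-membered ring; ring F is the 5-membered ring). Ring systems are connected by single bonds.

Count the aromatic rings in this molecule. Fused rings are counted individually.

4

Ring A is fully conjugated (every ring atom contributes a p orbital); 3 ring double bonds give 6 π electrons. Since 6 = 4n+2 (n=1), ring A is aromatic (benzene ring).
Ring B has two sp³ carbons, so it is not fully conjugated — not aromatic (oxolane ring).
Ring C has a continuous p-orbital overlap around the ring; 3 ring double bonds give 6 π electrons. Since 6 = 4n+2 (n=1), ring C is aromatic (benzene ring).
Ring D has four sp³ carbons, so it is not fully conjugated — not aromatic (cyclohexane ring).
Rings E and F form a fused bicyclic system (with one sulfur) with 9 sp² atoms and 10 π electrons from ring double bonds plus a heteroatom lone pair. 10 = 4(2)+2, so the system is aromatic and both rings count as aromatic (benzothiophene).
Aromatic: A, C, E, F. Total: 4.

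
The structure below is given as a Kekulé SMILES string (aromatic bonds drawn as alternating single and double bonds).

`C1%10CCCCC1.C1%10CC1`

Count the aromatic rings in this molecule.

0

The SMILES encodes a six-membered saturated carbon ring; a three-membered saturated carbon ring.
The 6-membered ring has only sp³ atoms, so it is not fully conjugated — not aromatic (cyclohexane).
The 3-membered ring has only sp³ atoms, so it is not fully conjugated — not aromatic (cyclopropane).
None of the rings are aromatic. Total: 0.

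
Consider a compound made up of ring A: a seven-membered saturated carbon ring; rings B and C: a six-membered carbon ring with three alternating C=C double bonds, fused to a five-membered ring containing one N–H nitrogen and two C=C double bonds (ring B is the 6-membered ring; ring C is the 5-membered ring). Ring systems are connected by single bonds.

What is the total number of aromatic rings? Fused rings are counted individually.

2

Ring A has only sp³ atoms, so it is not fully conjugated — not aromatic (cycloheptane).
Rings B and C form a fused bicyclic system (with one N–H) with 9 sp² atoms and 10 π electrons from ring double bonds plus a heteroatom lone pair. 10 = 4(2)+2, so the system is aromatic and both rings count as aromatic (indole).
Aromatic: B, C. Total: 2.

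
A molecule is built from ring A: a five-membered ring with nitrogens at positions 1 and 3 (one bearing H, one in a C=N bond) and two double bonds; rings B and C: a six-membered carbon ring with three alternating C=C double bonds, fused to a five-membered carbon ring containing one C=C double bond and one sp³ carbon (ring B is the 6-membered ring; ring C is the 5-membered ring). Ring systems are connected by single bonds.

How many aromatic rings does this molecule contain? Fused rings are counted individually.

2

Ring A has a continuous p-orbital overlap around the ring; 2 ring double bonds (4 π electrons) plus a heteroatom lone pair (2) give 6 π electrons. Since 6 = 4n+2 (n=1), ring A is aromatic (imidazole).
Ring B is planar and fully conjugated; 3 ring double bonds give 6 π electrons. That satisfies 4n+2 with n=1, so ring B is aromatic (benzene ring).
Ring C has one sp³ carbon, so it is not fully conjugated — not aromatic (cyclopentene ring).
Aromatic: A, B. Total: 2.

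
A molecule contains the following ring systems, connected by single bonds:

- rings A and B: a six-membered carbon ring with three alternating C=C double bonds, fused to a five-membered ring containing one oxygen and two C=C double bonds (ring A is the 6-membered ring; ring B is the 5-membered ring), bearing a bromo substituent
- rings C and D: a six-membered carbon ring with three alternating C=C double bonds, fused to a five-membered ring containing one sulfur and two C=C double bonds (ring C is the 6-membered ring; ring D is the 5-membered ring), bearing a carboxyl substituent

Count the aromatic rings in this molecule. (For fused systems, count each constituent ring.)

Rings A and B form a fused bicyclic system (with one oxygen) with 9 sp² atoms and 10 π electrons from ring double bonds plus a heteroatom lone pair. 10 = 4(2)+2, so the system is aromatic and both rings count as aromatic (benzofuran).
Rings C and D form a fused bicyclic system (with one sulfur) with 9 sp² atoms and 10 π electrons from ring double bonds plus a heteroatom lone pair. 10 = 4(2)+2, so the system is aromatic and both rings count as aromatic (benzothiophene).
Aromatic: A, B, C, D. Total: 4.

4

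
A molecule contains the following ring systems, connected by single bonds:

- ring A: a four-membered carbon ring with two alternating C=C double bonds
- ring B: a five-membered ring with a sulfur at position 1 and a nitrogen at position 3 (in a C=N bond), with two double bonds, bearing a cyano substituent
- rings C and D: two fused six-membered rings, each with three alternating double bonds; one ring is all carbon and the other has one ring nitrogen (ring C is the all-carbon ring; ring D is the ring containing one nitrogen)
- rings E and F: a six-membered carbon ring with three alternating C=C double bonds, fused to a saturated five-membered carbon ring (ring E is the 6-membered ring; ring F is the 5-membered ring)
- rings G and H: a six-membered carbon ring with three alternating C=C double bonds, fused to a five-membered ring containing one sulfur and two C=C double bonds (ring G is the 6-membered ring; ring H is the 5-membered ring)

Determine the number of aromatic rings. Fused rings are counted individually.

6

Ring A has only sp² ring atoms; a planar conformation would have a fully conjugated π system of 4 electrons. But 4 = 4(1), which is 4n not 4n+2, so ring A is not aromatic (cyclobutadiene) — cyclobutadiene is antiaromatic and distorts to a rectangle.
Ring B has a continuous p-orbital overlap around the ring; 2 ring double bonds (4 π electrons) plus a heteroatom lone pair (2) give 6 π electrons. 6 = 4(1)+2, so ring B is aromatic (thiazole).
Rings C and D form a fused bicyclic system (with one nitrogen) with 10 sp² atoms and 10 π electrons from ring double bonds. 10 = 4(2)+2, so the system is aromatic and both rings count as aromatic (quinoline).
Ring E is fully conjugated (every ring atom contributes a p orbital); 3 ring double bonds give 6 π electrons. That satisfies 4n+2 with n=1, so ring E is aromatic (benzene ring).
Ring F has three sp³ carbons, so it is not fully conjugated — not aromatic (cyclopentane ring).
Rings G and H form a fused bicyclic system (with one sulfur) with 9 sp² atoms and 10 π electrons from ring double bonds plus a heteroatom lone pair. 10 = 4(2)+2, so the system is aromatic and both rings count as aromatic (benzothiophene).
Aromatic: B, C, D, E, G, H. Total: 6.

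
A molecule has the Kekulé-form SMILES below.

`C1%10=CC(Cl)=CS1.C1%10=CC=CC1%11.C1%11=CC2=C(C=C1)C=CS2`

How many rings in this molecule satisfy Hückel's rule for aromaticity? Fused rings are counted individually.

3

The SMILES encodes a five-membered ring of four carbons and one sulfur, with two C=C double bonds; a five-membered carbon ring with two conjugated C=C double bonds and one sp³ carbon; a six-membered carbon ring with three alternating C=C double bonds, fused to a five-membered ring containing one sulfur and two C=C double bonds.
The 5-membered ring with one sulfur is planar and fully conjugated; 2 ring double bonds (4 π electrons) plus a heteroatom lone pair (2) give 6 π electrons. 6 = 4(1)+2, so it is aromatic (thiophene).
The 5-membered ring has one sp³ carbon, so it is not fully conjugated — not aromatic (cyclopentadiene).
The fused 6/5-membered bicyclic (with one sulfur) is a single π system with 9 sp² atoms and 10 π electrons from ring double bonds plus a heteroatom lone pair. 10 = 4(2)+2, so the system is aromatic and both rings count as aromatic (benzothiophene).
3 of the 4 rings are aromatic. Total: 3.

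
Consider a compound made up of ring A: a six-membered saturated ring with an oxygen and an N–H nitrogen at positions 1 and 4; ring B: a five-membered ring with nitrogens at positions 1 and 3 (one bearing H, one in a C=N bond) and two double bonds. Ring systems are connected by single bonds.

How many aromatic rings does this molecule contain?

1

Ring A has only sp³ atoms, so it is not fully conjugated — not aromatic (morpholine).
Ring B is planar and fully conjugated; 2 ring double bonds (4 π electrons) plus a heteroatom lone pair (2) give 6 π electrons. That satisfies 4n+2 with n=1, so ring B is aromatic (imidazole).
Aromatic: B. Total: 1.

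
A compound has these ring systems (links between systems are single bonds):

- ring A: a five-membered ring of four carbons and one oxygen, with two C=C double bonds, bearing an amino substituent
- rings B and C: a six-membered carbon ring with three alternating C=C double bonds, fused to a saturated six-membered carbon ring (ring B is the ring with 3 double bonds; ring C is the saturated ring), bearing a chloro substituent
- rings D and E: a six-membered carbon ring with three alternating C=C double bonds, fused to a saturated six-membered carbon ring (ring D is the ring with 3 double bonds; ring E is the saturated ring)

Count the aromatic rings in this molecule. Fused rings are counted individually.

Ring A has a continuous p-orbital overlap around the ring; 2 ring double bonds (4 π electrons) plus a heteroatom lone pair (2) give 6 π electrons. 6 = 4(1)+2, so ring A is aromatic (furan).
Ring B is planar and fully conjugated; 3 ring double bonds give 6 π electrons. 6 = 4(1)+2, so ring B is aromatic (benzene ring).
Ring C has four sp³ carbons, so it is not fully conjugated — not aromatic (cyclohexane ring).
Ring D has a continuous p-orbital overlap around the ring; 3 ring double bonds give 6 π electrons. Since 6 = 4n+2 (n=1), ring D is aromatic (benzene ring).
Ring E has four sp³ carbons, so it is not fully conjugated — not aromatic (cyclohexane ring).
Aromatic: A, B, D. Total: 3.

3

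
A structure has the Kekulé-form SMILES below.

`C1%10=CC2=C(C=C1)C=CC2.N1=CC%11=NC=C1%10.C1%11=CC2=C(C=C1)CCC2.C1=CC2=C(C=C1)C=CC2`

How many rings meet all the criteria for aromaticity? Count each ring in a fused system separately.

The SMILES encodes a six-membered carbon ring with three alternating C=C double bonds, fused to a five-membered carbon ring containing one C=C double bond and one sp³ carbon; a six-membered ring with nitrogens at positions 1 and 4 and three alternating double bonds; a six-membered carbon ring with three alternating C=C double bonds, fused to a saturated five-membered carbon ring; a six-membered carbon ring with three alternating C=C double bonds, fused to a five-membered carbon ring containing one C=C double bond and one sp³ carbon.
The 6-membered ring has a continuous p-orbital overlap around the ring; 3 ring double bonds give 6 π electrons. Since 6 = 4n+2 (n=1), it is aromatic (benzene ring).
The 5-membered ring has one sp³ carbon, so it is not fully conjugated — not aromatic (cyclopentene ring).
The 6-membered ring with two nitrogens (1,4) is planar and fully conjugated; 3 ring double bonds give 6 π electrons. That satisfies 4n+2 with n=1, so it is aromatic (pyrazine).
The second 6-membered ring has a continuous p-orbital overlap around the ring; 3 ring double bonds give 6 π electrons. That satisfies 4n+2 with n=1, so it is aromatic (benzene ring).
The second 5-membered ring has three sp³ carbons, so it is not fully conjugated — not aromatic (cyclopentane ring).
The third 6-membered ring is fully conjugated (every ring atom contributes a p orbital); 3 ring double bonds give 6 π electrons. Since 6 = 4n+2 (n=1), it is aromatic (benzene ring).
The third 5-membered ring has one sp³ carbon, so it is not fully conjugated — not aromatic (cyclopentene ring).
4 of the 7 rings are aromatic. Total: 4.

4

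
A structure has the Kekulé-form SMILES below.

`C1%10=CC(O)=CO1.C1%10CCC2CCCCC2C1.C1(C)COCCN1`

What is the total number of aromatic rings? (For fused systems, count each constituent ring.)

The SMILES encodes a five-membered ring of four carbons and one oxygen, with two C=C double bonds; two fused six-membered saturated carbon rings; a six-membered saturated ring with an oxygen and an N–H nitrogen at positions 1 and 4.
The 5-membered ring with one oxygen has a continuous p-orbital overlap around the ring; 2 ring double bonds (4 π electrons) plus a heteroatom lone pair (2) give 6 π electrons. That satisfies 4n+2 with n=1, so it is aromatic (furan).
The 6-membered ring has only sp³ atoms, so it is not fully conjugated — not aromatic (cyclohexane ring).
The second 6-membered ring has only sp³ atoms, so it is not fully conjugated — not aromatic (cyclohexane ring).
The 6-membered ring with one oxygen and one N–H (1,4) has only sp³ atoms, so it is not fully conjugated — not aromatic (morpholine).
1 of the 4 rings is aromatic. Total: 1.

1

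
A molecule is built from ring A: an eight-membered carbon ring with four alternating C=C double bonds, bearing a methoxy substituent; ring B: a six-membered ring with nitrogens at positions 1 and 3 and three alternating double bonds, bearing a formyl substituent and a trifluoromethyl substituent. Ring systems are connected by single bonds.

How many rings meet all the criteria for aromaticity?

Ring A has only sp² ring atoms; a planar conformation would have a fully conjugated π system of 8 electrons. But 8 = 4(2), which is 4n not 4n+2, so ring A is not aromatic (cyclooctatetraene) — cyclooctatetraene distorts into a non-planar tub to avoid antiaromaticity.
Ring B is planar and fully conjugated; 3 ring double bonds give 6 π electrons. Since 6 = 4n+2 (n=1), ring B is aromatic (pyrimidine).
Aromatic: B. Total: 1.

1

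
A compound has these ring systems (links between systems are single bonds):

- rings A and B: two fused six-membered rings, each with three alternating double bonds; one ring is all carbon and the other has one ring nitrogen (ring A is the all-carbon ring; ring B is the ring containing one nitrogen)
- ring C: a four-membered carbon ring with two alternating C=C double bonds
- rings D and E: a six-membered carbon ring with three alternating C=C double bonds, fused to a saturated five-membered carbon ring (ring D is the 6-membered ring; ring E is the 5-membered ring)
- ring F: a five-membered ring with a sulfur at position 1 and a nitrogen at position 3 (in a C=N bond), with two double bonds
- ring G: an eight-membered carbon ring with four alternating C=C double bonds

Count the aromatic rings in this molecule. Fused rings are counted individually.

4

Rings A and B form a fused bicyclic system (with one nitrogen) with 10 sp² atoms and 10 π electrons from ring double bonds. 10 = 4(2)+2, so the system is aromatic and both rings count as aromatic (quinoline).
Ring C has only sp² ring atoms; a planar conformation would have a fully conjugated π system of 4 electrons. But 4 = 4(1), which is 4n not 4n+2, so ring C is not aromatic (cyclobutadiene) — cyclobutadiene is antiaromatic and distorts to a rectangle.
Ring D is fully conjugated (every ring atom contributes a p orbital); 3 ring double bonds give 6 π electrons. Since 6 = 4n+2 (n=1), ring D is aromatic (benzene ring).
Ring E has three sp³ carbons, so it is not fully conjugated — not aromatic (cyclopentane ring).
Ring F is fully conjugated (every ring atom contributes a p orbital); 2 ring double bonds (4 π electrons) plus a heteroatom lone pair (2) give 6 π electrons. That satisfies 4n+2 with n=1, so ring F is aromatic (thiazole).
Ring G has only sp² ring atoms; a planar conformation would have a fully conjugated π system of 8 electrons. But 8 = 4(2), which is 4n not 4n+2, so ring G is not aromatic (cyclooctatetraene) — cyclooctatetraene distorts into a non-planar tub to avoid antiaromaticity.
Aromatic: A, B, D, F. Total: 4.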